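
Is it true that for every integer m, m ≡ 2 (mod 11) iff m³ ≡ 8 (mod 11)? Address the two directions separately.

Both directions hold.

(→) Suppose m ≡ 2 (mod 11). Write m = 11j + 2. Then (11j + 2)³ = 1331j³ + 726j² + 132j + 8 = 11(121j³ + 66j² + 12j) + 8, so m³ ≡ 8 (mod 11).

(←) Conversely, suppose m³ ≡ 8 (mod 11). The only residue r in {0, …, 10} with r³ ≡ 8 (mod 11) is r = 2, so m ≡ 2 (mod 11).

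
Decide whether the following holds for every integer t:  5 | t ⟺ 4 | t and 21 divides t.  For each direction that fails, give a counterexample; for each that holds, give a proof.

Neither implication holds.

(⇒) This fails: take t = 5. Certainly 5 ∣ 5, but 4 ∤ 5.

(⇐) This fails: take t = 84. Both 4 ∣ 84 and 21 ∣ 84, yet 84 is not a multiple of 5 (since 84 = 16·5 + 4), so 5 ∤ 84.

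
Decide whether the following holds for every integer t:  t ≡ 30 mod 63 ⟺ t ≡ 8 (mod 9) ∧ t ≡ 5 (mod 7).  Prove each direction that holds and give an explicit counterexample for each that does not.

Forward direction. This fails: t = 30 gives 30 ≡ 30 (mod 63) but 30 ≡ 3 (mod 9), so the conjunction on the right does not hold.

Converse. This fails: t = 26 satisfies both congruences on the right (26 ≡ 8 mod 9 and 26 ≡ 5 mod 7) yet 26 ≡ 26 (mod 63), not 30.

Neither direction holds.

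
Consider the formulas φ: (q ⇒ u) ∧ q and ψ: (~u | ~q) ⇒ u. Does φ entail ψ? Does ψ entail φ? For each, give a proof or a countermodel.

(⟸) This fails. Under u = T, q = F, the left side is false but the right side is true.

(⟹) Assume the antecedent. If u is true, (~u | ~q) ⇒ u reduces to true regardless of the other variables. If u is false, the antecedent cannot hold. Either way (~u | ~q) ⇒ u holds.

The forward direction holds; the converse fails.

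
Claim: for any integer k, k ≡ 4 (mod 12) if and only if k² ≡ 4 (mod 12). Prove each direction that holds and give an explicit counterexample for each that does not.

(⇒) Suppose k ≡ 4 (mod 12). Write k = 12j + 4. Then (12j + 4)² = 144j² + 96j + 16 = 12(12j² + 8j + 1) + 4, so k² ≡ 4 (mod 12).

(⇐) This fails: take k = 2. Then 2² = 4 ≡ 4 (mod 12), yet 2 ≡ 2 (mod 12), not 4.

The forward direction holds; the converse fails.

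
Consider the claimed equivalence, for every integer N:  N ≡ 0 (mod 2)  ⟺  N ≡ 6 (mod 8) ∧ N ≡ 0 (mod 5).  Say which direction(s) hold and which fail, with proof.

Only the reverse direction holds.

Forward direction. This fails: N = 0 gives 0 ≡ 0 (mod 2) but 0 ≡ 0 (mod 8), so the conjunction on the right does not hold.

Converse. If N ≡ 6 (mod 8) and N ≡ 0 (mod 5), then by the Chinese remainder theorem N ≡ 30 (mod 40). Since 30 ≡ 0 (mod 2) and 2 ∣ 40, we get N ≡ 0 (mod 2).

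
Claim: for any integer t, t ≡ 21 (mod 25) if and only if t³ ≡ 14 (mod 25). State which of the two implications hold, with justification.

Neither implication holds.

Forward direction. This fails: take t = 21. Then 21 ≡ 21 (mod 25), but 21³ = 9261 ≡ 11 (mod 25), not 14.

Converse. This fails: take t = 4. Then 4³ = 64 ≡ 14 (mod 25), yet 4 ≡ 4 (mod 25), not 21.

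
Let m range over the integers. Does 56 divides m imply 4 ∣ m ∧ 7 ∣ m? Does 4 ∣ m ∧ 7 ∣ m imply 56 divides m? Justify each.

[⇒] If 56 ∣ m, write m = 56q. Since 56 = 14·4, m = 4·(14q), so 4 ∣ m; and since 56 = 8·7, m = 7·(8q), so 7 ∣ m.

[⇐] This fails: take m = 28. Both 4 ∣ 28 and 7 ∣ 28, yet 28 is not a multiple of 56 (since 28 = 0·56 + 28), so 56 ∤ 28.

Only the forward direction holds.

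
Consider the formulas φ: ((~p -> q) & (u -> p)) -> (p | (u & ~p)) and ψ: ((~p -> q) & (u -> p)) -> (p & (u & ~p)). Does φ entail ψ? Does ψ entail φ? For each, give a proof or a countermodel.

Only the reverse direction holds.

(⇒) This fails. Under q = F, u = F, p = T, the left side is true but the right side is false.

(⇐) Assume the antecedent. If q is true, the antecedent forces (q = T, u = T, p = F), and the consequent holds there. If q is false, the consequent reduces to true regardless of the other variables. Either way the consequent holds.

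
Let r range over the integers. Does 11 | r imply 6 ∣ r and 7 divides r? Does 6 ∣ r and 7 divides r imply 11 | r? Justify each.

Neither implication holds.

Forward direction. This fails: take r = 11. Certainly 11 ∣ 11, but 6 ∤ 11.

Converse. This fails: take r = 42. Both 6 ∣ 42 and 7 ∣ 42, yet 42 is not a multiple of 11 (since 42 = 3·11 + 9), so 11 ∤ 42.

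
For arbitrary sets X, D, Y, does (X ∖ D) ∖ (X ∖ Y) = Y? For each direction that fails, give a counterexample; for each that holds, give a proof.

(⊆) holds; (⊇) fails.

Forward inclusion. Let x ∈ (X ∖ D) ∖ (X ∖ Y). Then x ∈ X ∩ Y and x ∉ D, from which x ∈ Y.

Reverse inclusion. This inclusion fails. Take X = ∅, D = ∅, Y = {1}; then 1 ∈ Y but 1 ∉ (X ∖ D) ∖ (X ∖ Y).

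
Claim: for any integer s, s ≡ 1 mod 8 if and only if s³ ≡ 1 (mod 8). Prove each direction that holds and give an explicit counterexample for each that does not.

Both directions hold; the statement is true.

[⇒] Suppose s ≡ 1 mod 8. Write s = 8j + 1. Then (8j + 1)³ = 512j³ + 192j² + 24j + 1 = 8(64j³ + 24j² + 3j) + 1, so s³ ≡ 1 (mod 8).

[⇐] Conversely, suppose s³ ≡ 1 (mod 8). The only residue r in {0, …, 7} with r³ ≡ 1 (mod 8) is r = 1, so s ≡ 1 (mod 8).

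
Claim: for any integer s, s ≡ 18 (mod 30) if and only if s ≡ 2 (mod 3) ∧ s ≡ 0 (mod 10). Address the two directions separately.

Both directions fail.

[⇒] This fails: s = 18 gives 18 ≡ 18 (mod 30) but 18 ≡ 0 (mod 3), so the conjunction on the right does not hold.

[⇐] This fails: s = 20 satisfies both congruences on the right (20 ≡ 2 mod 3 and 20 ≡ 0 mod 10) yet 20 ≡ 20 (mod 30), not 18.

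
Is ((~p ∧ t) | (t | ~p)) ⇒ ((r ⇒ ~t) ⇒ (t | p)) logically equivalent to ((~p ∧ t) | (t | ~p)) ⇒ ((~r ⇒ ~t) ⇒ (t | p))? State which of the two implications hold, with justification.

Forward direction. Assume the antecedent. If p is true, the consequent reduces to true regardless of the other variables. If p is false, the antecedent forces (p = F, t = T, r = F) or (p = F, t = T, r = T), and the consequent holds there. Either way the consequent holds.

Converse. Assume the antecedent. If p is true, the consequent reduces to true regardless of the other variables. If p is false, the antecedent forces (p = F, t = T, r = F) or (p = F, t = T, r = T), and the consequent holds there. Either way the consequent holds.

The biconditional holds.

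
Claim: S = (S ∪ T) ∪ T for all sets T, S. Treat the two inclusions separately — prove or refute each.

The sets are not equal: only the forward inclusion holds.

(⊆) Let x ∈ S. Then either x ∈ S and x ∉ T; or x ∈ T ∩ S. In each case x ∈ (S ∪ T) ∪ T, so S ⊆ (S ∪ T) ∪ T.

(⊇) This inclusion fails. Take T = {1}, S = ∅; then 1 ∈ (S ∪ T) ∪ T but 1 ∉ S.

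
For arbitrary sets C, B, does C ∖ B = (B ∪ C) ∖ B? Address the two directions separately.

The two sets are equal.

(⟹) Let x ∈ C ∖ B. Then x ∈ C and x ∉ B, from which x ∈ (B ∪ C) ∖ B.

(⟸) Let x ∈ (B ∪ C) ∖ B. Then x ∈ C and x ∉ B, from which x ∈ C ∖ B.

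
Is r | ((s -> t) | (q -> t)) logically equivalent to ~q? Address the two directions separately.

(⇒) This fails. Under t = F, q = T, s = F, r = F, the left side is true but the right side is false.

(⇐) Assume the antecedent. If q is true, the antecedent cannot hold. If q is false, r | ((s -> t) | (q -> t)) reduces to true regardless of the other variables. Either way r | ((s -> t) | (q -> t)) holds.

(⇒) fails; (⇐) holds.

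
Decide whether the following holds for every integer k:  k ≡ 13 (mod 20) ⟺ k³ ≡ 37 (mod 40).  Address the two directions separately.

[⇒] This fails: take k = 33. Then 33 ≡ 13 (mod 20), but 33³ = 35937 ≡ 17 (mod 40), not 37.

[⇐] Conversely, the residues r modulo 40 with r³ ≡ 37 (mod 40) are exactly {13}, and each is ≡ 13 (mod 20).

Only the reverse direction holds.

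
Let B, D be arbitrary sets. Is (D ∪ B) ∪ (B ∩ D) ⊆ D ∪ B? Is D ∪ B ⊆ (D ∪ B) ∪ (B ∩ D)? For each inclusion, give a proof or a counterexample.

(⟹) Let x ∈ (D ∪ B) ∪ (B ∩ D). Then either x ∈ B and x ∉ D; or x ∈ D and x ∉ B; or x ∈ B ∩ D. In each case x ∈ D ∪ B, so (D ∪ B) ∪ (B ∩ D) ⊆ D ∪ B.

(⟸) Let x ∈ D ∪ B. Then either x ∈ B and x ∉ D; or x ∈ D and x ∉ B; or x ∈ B ∩ D. In each case x ∈ (D ∪ B) ∪ (B ∩ D), so D ∪ B ⊆ (D ∪ B) ∪ (B ∩ D).

The two sets are equal.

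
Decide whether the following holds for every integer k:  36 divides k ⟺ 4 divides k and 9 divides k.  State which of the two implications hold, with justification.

Both directions hold.

(⇐) Suppose 4 ∣ k and 9 ∣ k. Any common multiple of 4 and 9 is a multiple of their lcm; here gcd(4, 9) = 1, so lcm(4, 9) = 4·9 = 36, so 36 ∣ k.

(⇒) If 36 ∣ k, write k = 36q. Since 36 = 9·4, k = 4·(9q), so 4 ∣ k; and since 36 = 4·9, k = 9·(4q), so 9 ∣ k.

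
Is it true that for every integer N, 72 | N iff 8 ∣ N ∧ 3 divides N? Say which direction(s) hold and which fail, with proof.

Not equivalent: only (⇒) holds.

(⟹) If 72 ∣ N, write N = 72q. Since 72 = 9·8, N = 8·(9q), so 8 ∣ N; and since 72 = 24·3, N = 3·(24q), so 3 ∣ N.

(⟸) This fails: take N = 24. Both 8 ∣ 24 and 3 ∣ 24, yet 24 is not a multiple of 72 (since 24 = 0·72 + 24), so 72 ∤ 24.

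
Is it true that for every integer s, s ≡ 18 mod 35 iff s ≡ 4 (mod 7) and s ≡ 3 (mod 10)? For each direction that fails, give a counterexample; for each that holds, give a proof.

(⟹) This fails: s = 18 gives 18 ≡ 18 (mod 35) but 18 ≡ 8 (mod 10), so the conjunction on the right does not hold.

(⟸) Conversely, if s ≡ 4 (mod 7) and s ≡ 3 (mod 10), then by the Chinese remainder theorem s ≡ 53 (mod 70). Since 53 ≡ 18 (mod 35) and 35 ∣ 70, we get s ≡ 18 (mod 35).

Not equivalent: only (⇐) holds.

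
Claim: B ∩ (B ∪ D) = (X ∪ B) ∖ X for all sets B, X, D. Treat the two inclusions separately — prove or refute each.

Reverse inclusion. Let x ∈ (X ∪ B) ∖ X. Then either x ∈ B and x ∉ X, D; or x ∈ B ∩ D and x ∉ X. In each case x ∈ B ∩ (B ∪ D), so (X ∪ B) ∖ X ⊆ B ∩ (B ∪ D).

Forward inclusion. This inclusion fails. Take B = {1}, X = {1}, D = ∅; then 1 ∈ B ∩ (B ∪ D) but 1 ∉ (X ∪ B) ∖ X.

The sets are not equal: only the reverse inclusion holds.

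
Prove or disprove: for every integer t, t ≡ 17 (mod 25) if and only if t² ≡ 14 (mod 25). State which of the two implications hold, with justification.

The forward direction holds; the converse fails.

(⟸) This fails: take t = 8. Then 8² = 64 ≡ 14 (mod 25), yet 8 ≡ 8 (mod 25), not 17.

(⟹) Suppose t ≡ 17 (mod 25). Write t = 25j + 17. Then (25j + 17)² = 625j² + 850j + 289 = 25(25j² + 34j + 11) + 14, so t² ≡ 14 (mod 25).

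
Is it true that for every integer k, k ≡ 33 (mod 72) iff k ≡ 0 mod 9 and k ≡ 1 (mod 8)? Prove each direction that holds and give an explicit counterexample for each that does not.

Neither direction holds.

[⇒] This fails: k = 33 gives 33 ≡ 33 (mod 72) but 33 ≡ 6 (mod 9), so the conjunction on the right does not hold.

[⇐] This fails: k = 9 satisfies both congruences on the right (9 ≡ 0 mod 9 and 9 ≡ 1 mod 8) yet 9 ≡ 9 (mod 72), not 33.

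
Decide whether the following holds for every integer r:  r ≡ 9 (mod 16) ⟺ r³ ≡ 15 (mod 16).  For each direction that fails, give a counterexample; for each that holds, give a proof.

(→) This fails: take r = 9. Then 9 ≡ 9 (mod 16), but 9³ = 729 ≡ 9 (mod 16), not 15.

(←) This fails: take r = 15. Then 15³ = 3375 ≡ 15 (mod 16), yet 15 ≡ 15 (mod 16), not 9.

Both directions fail.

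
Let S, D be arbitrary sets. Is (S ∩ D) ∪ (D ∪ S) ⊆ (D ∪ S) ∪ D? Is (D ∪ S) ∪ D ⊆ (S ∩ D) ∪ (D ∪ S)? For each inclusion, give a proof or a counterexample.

Reverse inclusion. Let x ∈ (D ∪ S) ∪ D. Then either x ∈ S and x ∉ D; or x ∈ D and x ∉ S; or x ∈ S ∩ D. In each case x ∈ (S ∩ D) ∪ (D ∪ S), so (D ∪ S) ∪ D ⊆ (S ∩ D) ∪ (D ∪ S).

Forward inclusion. Let x ∈ (S ∩ D) ∪ (D ∪ S). Then either x ∈ S and x ∉ D; or x ∈ D and x ∉ S; or x ∈ S ∩ D. In each case x ∈ (D ∪ S) ∪ D, so (S ∩ D) ∪ (D ∪ S) ⊆ (D ∪ S) ∪ D.

Both inclusions hold.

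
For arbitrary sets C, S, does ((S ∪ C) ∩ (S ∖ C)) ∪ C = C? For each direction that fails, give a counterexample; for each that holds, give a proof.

Only the reverse inclusion holds.

(⊆) This inclusion fails. Take C = ∅, S = {1}; then 1 ∈ ((S ∪ C) ∩ (S ∖ C)) ∪ C but 1 ∉ C.

(⊇) Let x ∈ C. Then either x ∈ C and x ∉ S; or x ∈ C ∩ S. In each case x ∈ ((S ∪ C) ∩ (S ∖ C)) ∪ C, so C ⊆ ((S ∪ C) ∩ (S ∖ C)) ∪ C.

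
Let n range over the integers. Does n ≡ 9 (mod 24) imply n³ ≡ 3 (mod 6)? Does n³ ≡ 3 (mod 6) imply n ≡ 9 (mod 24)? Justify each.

Not equivalent: only (⇒) holds.

(⟹) Suppose n ≡ 9 (mod 24). Then n³ ≡ 9³ = 729 (mod 24), and since 6 ∣ 24, also n³ ≡ 3 (mod 6).

(⟸) This fails: take n = 3. Then 3³ = 27 ≡ 3 (mod 6), yet 3 ≡ 3 (mod 24), not 9.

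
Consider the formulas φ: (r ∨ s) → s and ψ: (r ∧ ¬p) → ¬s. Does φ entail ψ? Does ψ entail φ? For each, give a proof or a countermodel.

[⇒] This fails. Under r = T, s = T, p = F, the left side is true but the right side is false.

[⇐] This fails. Under r = T, s = F, p = F, the left side is false but the right side is true.

Neither implication holds.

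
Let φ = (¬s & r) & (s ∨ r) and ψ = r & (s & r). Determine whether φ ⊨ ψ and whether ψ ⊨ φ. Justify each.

[⇒] This fails. Under r = T, s = F, the left side is true but the right side is false.

[⇐] This fails. Under r = T, s = T, the left side is false but the right side is true.

(⇒) fails and (⇐) fails.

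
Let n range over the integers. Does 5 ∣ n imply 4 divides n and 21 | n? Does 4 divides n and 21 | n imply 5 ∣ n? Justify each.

(⇒) fails and (⇐) fails.

Forward direction. This fails: take n = 5. Certainly 5 ∣ 5, but 4 ∤ 5.

Converse. This fails: take n = 84. Both 4 ∣ 84 and 21 ∣ 84, yet 84 is not a multiple of 5 (since 84 = 16·5 + 4), so 5 ∤ 84.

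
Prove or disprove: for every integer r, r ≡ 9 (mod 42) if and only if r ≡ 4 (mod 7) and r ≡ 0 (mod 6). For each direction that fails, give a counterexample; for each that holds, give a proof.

Forward direction. This fails: r = 9 gives 9 ≡ 9 (mod 42) but 9 ≡ 2 (mod 7), so the conjunction on the right does not hold.

Converse. This fails: r = 18 satisfies both congruences on the right (18 ≡ 4 mod 7 and 18 ≡ 0 mod 6) yet 18 ≡ 18 (mod 42), not 9.

Neither implication holds.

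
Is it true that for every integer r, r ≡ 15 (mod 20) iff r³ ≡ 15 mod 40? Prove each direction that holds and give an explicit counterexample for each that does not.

Only the reverse direction holds.

[⇒] This fails: take r = 35. Then 35 ≡ 15 (mod 20), but 35³ = 42875 ≡ 35 (mod 40), not 15.

[⇐] Conversely, the residues r modulo 40 with r³ ≡ 15 (mod 40) are exactly {15}, and each is ≡ 15 (mod 20).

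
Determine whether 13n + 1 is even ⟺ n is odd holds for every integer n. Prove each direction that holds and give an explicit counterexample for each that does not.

(⇒) Suppose 13n + 1 is even. Since 13 is odd, 13n and n have the same parity, so 13n + 1 ≡ n + 1 (mod 2). As 1 is odd, 13n + 1 is even exactly when n is odd. Thus n is odd.

(⇐) Conversely, suppose n is odd; write n = 2j + 1. Then 13n + 1 = 13·(2j + 1) + 1 = 2·13j + 14, which is even.

Both directions hold; the statement is true.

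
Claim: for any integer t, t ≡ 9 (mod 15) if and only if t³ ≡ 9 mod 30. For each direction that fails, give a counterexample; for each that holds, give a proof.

(⇒) fails; (⇐) holds.

(⇐) The residues r modulo 30 with r³ ≡ 9 (mod 30) are exactly {9}, and each is ≡ 9 (mod 15).

(⇒) This fails: take t = 24. Then 24 ≡ 9 (mod 15), but 24³ = 13824 ≡ 24 (mod 30), not 9.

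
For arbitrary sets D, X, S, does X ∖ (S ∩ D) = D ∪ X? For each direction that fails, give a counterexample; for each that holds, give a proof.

(⊆) holds; (⊇) fails.

(⟹) Let x ∈ X ∖ (S ∩ D). Then either x ∈ X and x ∉ D, S; or x ∈ D ∩ X and x ∉ S; or x ∈ X ∩ S and x ∉ D. In each case x ∈ D ∪ X, so X ∖ (S ∩ D) ⊆ D ∪ X.

(⟸) This inclusion fails. Take D = {1}, X = ∅, S = ∅; then 1 ∈ D ∪ X but 1 ∉ X ∖ (S ∩ D).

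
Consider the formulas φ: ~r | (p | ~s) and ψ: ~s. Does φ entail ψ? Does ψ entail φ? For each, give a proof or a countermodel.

Only the converse holds.

(⟹) This fails. Under r = F, p = F, s = T, the left side is true but the right side is false.

(⟸) Assume the antecedent. If r is true, the antecedent forces (r = T, p = F, s = F) or (r = T, p = T, s = F), and ~r | (p | ~s) holds there. If r is false, ~r | (p | ~s) reduces to true regardless of the other variables. Either way ~r | (p | ~s) holds.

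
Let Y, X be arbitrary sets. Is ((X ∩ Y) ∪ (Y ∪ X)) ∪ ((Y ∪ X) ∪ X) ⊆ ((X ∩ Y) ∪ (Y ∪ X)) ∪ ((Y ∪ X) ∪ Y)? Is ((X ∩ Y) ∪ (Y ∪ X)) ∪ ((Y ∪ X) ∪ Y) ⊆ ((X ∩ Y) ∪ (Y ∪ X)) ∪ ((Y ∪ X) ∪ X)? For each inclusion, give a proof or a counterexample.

Both inclusions hold.

(⊆) Let x ∈ ((X ∩ Y) ∪ (Y ∪ X)) ∪ ((Y ∪ X) ∪ X). Then either x ∈ Y and x ∉ X; or x ∈ X and x ∉ Y; or x ∈ Y ∩ X. In each case x ∈ ((X ∩ Y) ∪ (Y ∪ X)) ∪ ((Y ∪ X) ∪ Y), so ((X ∩ Y) ∪ (Y ∪ X)) ∪ ((Y ∪ X) ∪ X) ⊆ ((X ∩ Y) ∪ (Y ∪ X)) ∪ ((Y ∪ X) ∪ Y).

(⊇) Let x ∈ ((X ∩ Y) ∪ (Y ∪ X)) ∪ ((Y ∪ X) ∪ Y). Then either x ∈ Y and x ∉ X; or x ∈ X and x ∉ Y; or x ∈ Y ∩ X. In each case x ∈ ((X ∩ Y) ∪ (Y ∪ X)) ∪ ((Y ∪ X) ∪ X), so ((X ∩ Y) ∪ (Y ∪ X)) ∪ ((Y ∪ X) ∪ Y) ⊆ ((X ∩ Y) ∪ (Y ∪ X)) ∪ ((Y ∪ X) ∪ X).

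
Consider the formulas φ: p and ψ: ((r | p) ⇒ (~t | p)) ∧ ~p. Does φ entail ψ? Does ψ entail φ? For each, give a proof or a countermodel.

Neither implication holds.

[⇒] This fails. Under p = T, r = F, t = F, the left side is true but the right side is false.

[⇐] This fails. Under p = F, r = F, t = F, the left side is false but the right side is true.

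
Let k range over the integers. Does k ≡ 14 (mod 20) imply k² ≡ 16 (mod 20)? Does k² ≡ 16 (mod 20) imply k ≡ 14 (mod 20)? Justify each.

Only the forward implication holds.

(⇐) This fails: take k = 4. Then 4² = 16 ≡ 16 (mod 20), yet 4 ≡ 4 (mod 20), not 14.

(⇒) Suppose k ≡ 14 (mod 20). Write k = 20j + 14. Then (20j + 14)² = 400j² + 560j + 196 = 20(20j² + 28j + 9) + 16, so k² ≡ 16 (mod 20).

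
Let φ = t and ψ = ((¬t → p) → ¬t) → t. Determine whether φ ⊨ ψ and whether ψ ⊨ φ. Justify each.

Both directions hold.

(⟹) Assume the antecedent. If t is true, ((¬t → p) → ¬t) → t reduces to true regardless of the other variables. If t is false, the antecedent cannot hold. Either way ((¬t → p) → ¬t) → t holds.

(⟸) Assume the antecedent. If t is true, t reduces to true regardless of the other variables. If t is false, the antecedent cannot hold. Either way t holds.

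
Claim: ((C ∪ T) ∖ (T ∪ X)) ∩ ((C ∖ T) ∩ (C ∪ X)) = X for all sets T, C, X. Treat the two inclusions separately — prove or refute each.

(⊆) This inclusion fails. Take T = ∅, C = {1}, X = ∅; then 1 ∈ ((C ∪ T) ∖ (T ∪ X)) ∩ ((C ∖ T) ∩ (C ∪ X)) but 1 ∉ X.

(⊇) This inclusion fails. Take T = ∅, C = ∅, X = {1}; then 1 ∈ X but 1 ∉ ((C ∪ T) ∖ (T ∪ X)) ∩ ((C ∖ T) ∩ (C ∪ X)).

(⊆) fails and (⊇) fails.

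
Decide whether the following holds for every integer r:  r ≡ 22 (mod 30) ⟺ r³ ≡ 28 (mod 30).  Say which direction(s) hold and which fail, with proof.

(⟸) Suppose r³ ≡ 28 (mod 30). The only residue r in {0, …, 29} with r³ ≡ 28 (mod 30) is r = 22, so r ≡ 22 (mod 30).

(⟹) Suppose r ≡ 22 (mod 30). Write r = 30j + 22. Then (30j + 22)³ = 27000j³ + 59400j² + 43560j + 10648 = 30(900j³ + 1980j² + 1452j + 354) + 28, so r³ ≡ 28 (mod 30).

The biconditional holds.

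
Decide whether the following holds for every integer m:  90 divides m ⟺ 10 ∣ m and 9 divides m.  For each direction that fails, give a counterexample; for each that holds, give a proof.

Both implications hold.

(⟸) Suppose 10 ∣ m and 9 ∣ m. Any common multiple of 10 and 9 is a multiple of their lcm; here gcd(10, 9) = 1, so lcm(10, 9) = 10·9 = 90, so 90 ∣ m.

(⟹) If 90 ∣ m, write m = 90q. Since 90 = 9·10, m = 10·(9q), so 10 ∣ m; and since 90 = 10·9, m = 9·(10q), so 9 ∣ m.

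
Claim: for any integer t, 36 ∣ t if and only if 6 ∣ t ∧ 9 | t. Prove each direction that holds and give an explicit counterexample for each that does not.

The forward direction holds; the converse fails.

[⇐] This fails: take t = 18. Both 6 ∣ 18 and 9 ∣ 18, yet 18 is not a multiple of 36 (since 18 = 0·36 + 18), so 36 ∤ 18.

[⇒] If 36 ∣ t, write t = 36q. Since 36 = 6·6, t = 6·(6q), so 6 ∣ t; and since 36 = 4·9, t = 9·(4q), so 9 ∣ t.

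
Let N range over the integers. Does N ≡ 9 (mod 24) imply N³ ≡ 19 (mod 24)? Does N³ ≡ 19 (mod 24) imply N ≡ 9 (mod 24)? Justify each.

(⇒) This fails: take N = 9. Then 9 ≡ 9 (mod 24), but 9³ = 729 ≡ 9 (mod 24), not 19.

(⇐) This fails: take N = 19. Then 19³ = 6859 ≡ 19 (mod 24), yet 19 ≡ 19 (mod 24), not 9.

Neither implication holds.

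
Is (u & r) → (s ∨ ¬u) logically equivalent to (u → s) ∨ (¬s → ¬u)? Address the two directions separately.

Not equivalent: only (⇐) holds.

(⟹) This fails. Under u = T, r = F, s = F, the left side is true but the right side is false.

(⟸) Assume the antecedent. If u is true, the antecedent forces (u = T, r = F, s = T) or (u = T, r = T, s = T), and (u & r) → (s ∨ ¬u) holds there. If u is false, (u & r) → (s ∨ ¬u) reduces to true regardless of the other variables. Either way (u & r) → (s ∨ ¬u) holds.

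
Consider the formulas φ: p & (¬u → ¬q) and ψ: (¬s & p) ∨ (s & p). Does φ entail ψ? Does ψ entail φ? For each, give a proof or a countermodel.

(←) This fails. Under u = F, p = T, q = T, s = F, the left side is false but the right side is true.

(→) Assume the antecedent. If p is true, (¬s & p) ∨ (s & p) reduces to true regardless of the other variables. If p is false, the antecedent cannot hold. Either way (¬s & p) ∨ (s & p) holds.

The forward direction holds; the converse fails.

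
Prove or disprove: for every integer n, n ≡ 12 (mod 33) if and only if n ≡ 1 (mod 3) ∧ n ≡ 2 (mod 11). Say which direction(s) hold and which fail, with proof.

Both directions fail.

(→) This fails: n = 12 gives 12 ≡ 12 (mod 33) but 12 ≡ 0 (mod 3), so the conjunction on the right does not hold.

(←) This fails: n = 13 satisfies both congruences on the right (13 ≡ 1 mod 3 and 13 ≡ 2 mod 11) yet 13 ≡ 13 (mod 33), not 12.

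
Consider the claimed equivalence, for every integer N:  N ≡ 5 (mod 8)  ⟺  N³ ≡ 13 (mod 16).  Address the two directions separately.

[⇐] The residues r modulo 16 with r³ ≡ 13 (mod 16) are exactly {5}, and each is ≡ 5 (mod 8).

[⇒] This fails: take N = 13. Then 13 ≡ 5 (mod 8), but 13³ = 2197 ≡ 5 (mod 16), not 13.

Only the converse holds.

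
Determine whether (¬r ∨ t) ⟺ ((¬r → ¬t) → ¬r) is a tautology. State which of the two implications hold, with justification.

(⟹) This fails. Under r = T, t = T, the left side is true but the right side is false.

(⟸) Assume the antecedent. If r is true, the antecedent cannot hold. If r is false, ¬r ∨ t reduces to true regardless of the other variables. Either way ¬r ∨ t holds.

Only the reverse direction holds.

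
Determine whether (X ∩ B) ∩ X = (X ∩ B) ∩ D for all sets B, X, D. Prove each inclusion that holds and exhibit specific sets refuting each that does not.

(⊆) fails; (⊇) holds.

(⟹) This inclusion fails. Take B = {1}, X = {1}, D = ∅; then 1 ∈ (X ∩ B) ∩ X but 1 ∉ (X ∩ B) ∩ D.

(⟸) Let x ∈ (X ∩ B) ∩ D. Then x ∈ B ∩ X ∩ D, from which x ∈ (X ∩ B) ∩ X.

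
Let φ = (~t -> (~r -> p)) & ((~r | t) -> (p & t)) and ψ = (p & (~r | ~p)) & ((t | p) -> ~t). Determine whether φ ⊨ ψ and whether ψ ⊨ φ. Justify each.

Forward direction. This fails. Under p = T, t = T, r = F, the left side is true but the right side is false.

Converse. This fails. Under p = T, t = F, r = F, the left side is false but the right side is true.

Neither direction holds.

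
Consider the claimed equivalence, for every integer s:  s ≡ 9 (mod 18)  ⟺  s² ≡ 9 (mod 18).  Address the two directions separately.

Converse. This fails: take s = 3. Then 3² = 9 ≡ 9 (mod 18), yet 3 ≡ 3 (mod 18), not 9.

Forward direction. Suppose s ≡ 9 (mod 18). Write s = 18j + 9. Then (18j + 9)² = 324j² + 324j + 81 = 18(18j² + 18j + 4) + 9, so s² ≡ 9 (mod 18).

Only the forward implication holds.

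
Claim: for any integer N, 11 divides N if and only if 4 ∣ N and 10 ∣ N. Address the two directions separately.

Neither direction holds.

(→) This fails: take N = 11. Certainly 11 ∣ 11, but 4 ∤ 11.

(←) This fails: take N = 20. Both 4 ∣ 20 and 10 ∣ 20, yet 20 is not a multiple of 11 (since 20 = 1·11 + 9), so 11 ∤ 20.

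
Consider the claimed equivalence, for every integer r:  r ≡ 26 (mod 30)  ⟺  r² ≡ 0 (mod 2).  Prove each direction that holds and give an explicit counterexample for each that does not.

Only the forward direction holds.

(←) This fails: take r = 0. Then 0² = 0 ≡ 0 (mod 2), yet 0 ≡ 0 (mod 30), not 26.

(→) Suppose r ≡ 26 (mod 30). Then r² ≡ 26² = 676 (mod 30), and since 2 ∣ 30, also r² ≡ 0 (mod 2).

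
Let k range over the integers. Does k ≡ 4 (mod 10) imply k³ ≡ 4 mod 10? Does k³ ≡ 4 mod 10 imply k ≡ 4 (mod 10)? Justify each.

(→) Suppose k ≡ 4 (mod 10). Write k = 10j + 4. Then (10j + 4)³ = 1000j³ + 1200j² + 480j + 64 = 10(100j³ + 120j² + 48j + 6) + 4, so k³ ≡ 4 (mod 10).

(←) Conversely, suppose k³ ≡ 4 (mod 10). The only residue r in {0, …, 9} with r³ ≡ 4 (mod 10) is r = 4, so k ≡ 4 (mod 10).

Both directions hold; the statement is true.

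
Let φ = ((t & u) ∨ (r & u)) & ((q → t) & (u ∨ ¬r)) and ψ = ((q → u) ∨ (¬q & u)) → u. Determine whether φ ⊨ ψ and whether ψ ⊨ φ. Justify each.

(⇒) holds; (⇐) fails.

(⟹) Assume the antecedent. If u is true, ((q → u) ∨ (¬q & u)) → u reduces to true regardless of the other variables. If u is false, the antecedent cannot hold. Either way ((q → u) ∨ (¬q & u)) → u holds.

(⟸) This fails. Under q = T, t = F, u = F, r = F, the left side is false but the right side is true.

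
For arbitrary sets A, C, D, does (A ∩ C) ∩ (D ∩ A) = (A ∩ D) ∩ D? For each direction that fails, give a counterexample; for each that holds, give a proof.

(⊆) holds; (⊇) fails.

(⟹) Let x ∈ (A ∩ C) ∩ (D ∩ A). Then x ∈ A ∩ C ∩ D, from which x ∈ (A ∩ D) ∩ D.

(⟸) This inclusion fails. Take A = {1}, C = ∅, D = {1}; then 1 ∈ (A ∩ D) ∩ D but 1 ∉ (A ∩ C) ∩ (D ∩ A).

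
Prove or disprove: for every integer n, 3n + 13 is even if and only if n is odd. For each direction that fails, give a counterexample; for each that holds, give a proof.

(⇒) Suppose 3n + 13 is even. Since 3 is odd, 3n and n have the same parity, so 3n + 13 ≡ n + 13 (mod 2). As 13 is odd, 3n + 13 is even exactly when n is odd. Thus n is odd.

(⇐) Conversely, suppose n is odd; write n = 2j + 1. Then 3n + 13 = 3·(2j + 1) + 13 = 2·3j + 16, which is even.

Equivalent; both directions hold.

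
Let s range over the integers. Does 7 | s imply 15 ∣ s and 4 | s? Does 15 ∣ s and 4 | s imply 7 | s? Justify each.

Neither direction holds.

(⟹) This fails: take s = 7. Certainly 7 ∣ 7, but 15 ∤ 7.

(⟸) This fails: take s = 60. Both 15 ∣ 60 and 4 ∣ 60, yet 60 is not a multiple of 7 (since 60 = 8·7 + 4), so 7 ∤ 60.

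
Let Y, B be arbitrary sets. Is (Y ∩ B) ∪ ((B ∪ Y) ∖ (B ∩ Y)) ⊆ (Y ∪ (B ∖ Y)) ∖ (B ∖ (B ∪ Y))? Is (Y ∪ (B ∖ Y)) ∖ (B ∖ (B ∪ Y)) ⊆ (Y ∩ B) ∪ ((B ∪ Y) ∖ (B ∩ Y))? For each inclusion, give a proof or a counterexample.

Both inclusions hold; the sets are equal.

Reverse inclusion. Let x ∈ (Y ∪ (B ∖ Y)) ∖ (B ∖ (B ∪ Y)). Then either x ∈ Y and x ∉ B; or x ∈ B and x ∉ Y; or x ∈ Y ∩ B. In each case x ∈ (Y ∩ B) ∪ ((B ∪ Y) ∖ (B ∩ Y)), so (Y ∪ (B ∖ Y)) ∖ (B ∖ (B ∪ Y)) ⊆ (Y ∩ B) ∪ ((B ∪ Y) ∖ (B ∩ Y)).

Forward inclusion. Let x ∈ (Y ∩ B) ∪ ((B ∪ Y) ∖ (B ∩ Y)). Then either x ∈ Y and x ∉ B; or x ∈ B and x ∉ Y; or x ∈ Y ∩ B. In each case x ∈ (Y ∪ (B ∖ Y)) ∖ (B ∖ (B ∪ Y)), so (Y ∩ B) ∪ ((B ∪ Y) ∖ (B ∩ Y)) ⊆ (Y ∪ (B ∖ Y)) ∖ (B ∖ (B ∪ Y)).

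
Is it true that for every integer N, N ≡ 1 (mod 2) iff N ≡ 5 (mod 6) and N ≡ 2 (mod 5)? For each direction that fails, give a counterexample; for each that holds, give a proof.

(←) If N ≡ 5 (mod 6) and N ≡ 2 (mod 5), then by the Chinese remainder theorem N ≡ 17 (mod 30). Since 17 ≡ 1 (mod 2) and 2 ∣ 30, we get N ≡ 1 (mod 2).

(→) This fails: N = 1 gives 1 ≡ 1 (mod 2) but 1 ≡ 1 (mod 6), so the conjunction on the right does not hold.

Not equivalent: only (⇐) holds.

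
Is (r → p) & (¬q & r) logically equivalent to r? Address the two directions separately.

(→) Assume the antecedent. If r is true, r reduces to true regardless of the other variables. If r is false, the antecedent cannot hold. Either way r holds.

(←) This fails. Under r = T, p = F, q = F, the left side is false but the right side is true.

The forward direction holds; the converse fails.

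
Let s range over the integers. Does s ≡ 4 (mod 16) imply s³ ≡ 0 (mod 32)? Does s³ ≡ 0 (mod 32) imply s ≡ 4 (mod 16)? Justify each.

Only the forward implication holds.

Forward direction. Suppose s ≡ 4 (mod 16). Working modulo 32, s ∈ {4, 20}; for each such r, r³ ≡ 0 (mod 32).

Converse. This fails: take s = 0. Then 0³ = 0 ≡ 0 (mod 32), yet 0 ≡ 0 (mod 16), not 4.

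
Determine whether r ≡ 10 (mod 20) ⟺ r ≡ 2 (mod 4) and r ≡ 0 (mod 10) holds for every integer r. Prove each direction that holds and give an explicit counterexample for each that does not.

Both directions hold; the statement is true.

(→) Suppose r ≡ 10 (mod 20); write r = 20j + 10. Since 4 ∣ 20, reducing mod 4 gives r ≡ 10 ≡ 2 (mod 4); since 10 ∣ 20, reducing mod 10 gives r ≡ 10 ≡ 0 (mod 10).

(←) Conversely, if r ≡ 2 (mod 4) and r ≡ 0 (mod 10), then by the Chinese remainder theorem r ≡ 10 (mod 20). This is exactly r ≡ 10 (mod 20).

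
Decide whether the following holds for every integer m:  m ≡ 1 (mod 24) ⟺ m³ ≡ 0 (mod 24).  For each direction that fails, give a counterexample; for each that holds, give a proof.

Neither direction holds.

(⟹) This fails: take m = 1. Then 1 ≡ 1 (mod 24), but 1³ = 1 ≡ 1 (mod 24), not 0.

(⟸) This fails: take m = 0. Then 0³ = 0 ≡ 0 (mod 24), yet 0 ≡ 0 (mod 24), not 1.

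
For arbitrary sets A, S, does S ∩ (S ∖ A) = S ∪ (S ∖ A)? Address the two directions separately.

Forward inclusion. Let x ∈ S ∩ (S ∖ A). Then x ∈ S and x ∉ A, from which x ∈ S ∪ (S ∖ A).

Reverse inclusion. This inclusion fails. Take A = {1}, S = {1}; then 1 ∈ S ∪ (S ∖ A) but 1 ∉ S ∩ (S ∖ A).

(⊆) holds; (⊇) fails.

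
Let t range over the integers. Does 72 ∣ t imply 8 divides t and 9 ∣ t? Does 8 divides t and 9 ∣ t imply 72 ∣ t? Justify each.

Both implications hold.

(→) If 72 ∣ t, write t = 72q. Since 72 = 9·8, t = 8·(9q), so 8 ∣ t; and since 72 = 8·9, t = 9·(8q), so 9 ∣ t.

(←) Suppose 8 ∣ t and 9 ∣ t. Any common multiple of 8 and 9 is a multiple of their lcm; here gcd(8, 9) = 1, so lcm(8, 9) = 8·9 = 72, so 72 ∣ t.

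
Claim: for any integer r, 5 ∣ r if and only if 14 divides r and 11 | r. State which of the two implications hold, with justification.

Neither direction holds.

[⇒] This fails: take r = 5. Certainly 5 ∣ 5, but 14 ∤ 5.

[⇐] This fails: take r = 154. Both 14 ∣ 154 and 11 ∣ 154, yet 154 is not a multiple of 5 (since 154 = 30·5 + 4), so 5 ∤ 154.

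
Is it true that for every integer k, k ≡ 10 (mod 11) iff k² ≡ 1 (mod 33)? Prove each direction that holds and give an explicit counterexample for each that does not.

Neither implication holds.

[⇒] This fails: take k = 21. Then 21 ≡ 10 (mod 11), but 21² = 441 ≡ 12 (mod 33), not 1.

[⇐] This fails: take k = 1. Then 1² = 1 ≡ 1 (mod 33), yet 1 ≡ 1 (mod 11), not 10.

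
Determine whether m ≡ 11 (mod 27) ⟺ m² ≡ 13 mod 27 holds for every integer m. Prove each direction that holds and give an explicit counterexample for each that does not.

Only the forward implication holds.

[⇐] This fails: take m = 16. Then 16² = 256 ≡ 13 (mod 27), yet 16 ≡ 16 (mod 27), not 11.

[⇒] Suppose m ≡ 11 (mod 27). Write m = 27j + 11. Then (27j + 11)² = 729j² + 594j + 121 = 27(27j² + 22j + 4) + 13, so m² ≡ 13 (mod 27).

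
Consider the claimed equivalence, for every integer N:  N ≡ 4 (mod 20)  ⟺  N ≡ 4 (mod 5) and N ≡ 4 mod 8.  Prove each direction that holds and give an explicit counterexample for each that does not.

Forward direction. This fails: N = 24 gives 24 ≡ 4 (mod 20) but 24 ≡ 0 (mod 8), so the conjunction on the right does not hold.

Converse. If N ≡ 4 (mod 5) and N ≡ 4 (mod 8), then by the Chinese remainder theorem N ≡ 4 (mod 40). Since 4 ≡ 4 (mod 20) and 20 ∣ 40, we get N ≡ 4 (mod 20).

Only the converse holds.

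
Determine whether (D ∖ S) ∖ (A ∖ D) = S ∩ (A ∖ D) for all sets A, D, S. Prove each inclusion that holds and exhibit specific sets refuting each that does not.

Forward inclusion. This inclusion fails. Take A = ∅, D = {1}, S = ∅; then 1 ∈ (D ∖ S) ∖ (A ∖ D) but 1 ∉ S ∩ (A ∖ D).

Reverse inclusion. This inclusion fails. Take A = {1}, D = ∅, S = {1}; then 1 ∈ S ∩ (A ∖ D) but 1 ∉ (D ∖ S) ∖ (A ∖ D).

Neither inclusion holds.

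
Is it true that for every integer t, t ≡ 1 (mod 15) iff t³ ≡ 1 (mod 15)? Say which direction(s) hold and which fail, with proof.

[⇐] Suppose t³ ≡ 1 (mod 15). The only residue r in {0, …, 14} with r³ ≡ 1 (mod 15) is r = 1, so t ≡ 1 (mod 15).

[⇒] Suppose t ≡ 1 (mod 15). Write t = 15j + 1. Then (15j + 1)³ = 3375j³ + 675j² + 45j + 1 = 15(225j³ + 45j² + 3j) + 1, so t³ ≡ 1 (mod 15).

Both directions hold.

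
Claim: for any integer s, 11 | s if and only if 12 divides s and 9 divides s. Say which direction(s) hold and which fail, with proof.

[⇒] This fails: take s = 11. Certainly 11 ∣ 11, but 12 ∤ 11.

[⇐] This fails: take s = 36. Both 12 ∣ 36 and 9 ∣ 36, yet 36 is not a multiple of 11 (since 36 = 3·11 + 3), so 11 ∤ 36.

(⇒) fails and (⇐) fails.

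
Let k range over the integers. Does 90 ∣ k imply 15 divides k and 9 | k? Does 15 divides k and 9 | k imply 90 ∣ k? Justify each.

(←) This fails: take k = 45. Both 15 ∣ 45 and 9 ∣ 45, yet 45 is not a multiple of 90 (since 45 = 0·90 + 45), so 90 ∤ 45.

(→) If 90 ∣ k, write k = 90q. Since 90 = 6·15, k = 15·(6q), so 15 ∣ k; and since 90 = 10·9, k = 9·(10q), so 9 ∣ k.

Only the forward direction holds.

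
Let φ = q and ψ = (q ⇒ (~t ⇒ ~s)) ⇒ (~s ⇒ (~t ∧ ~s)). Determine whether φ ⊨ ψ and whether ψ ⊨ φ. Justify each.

Forward direction. This fails. Under s = F, t = T, q = T, the left side is true but the right side is false.

Converse. This fails. Under s = F, t = F, q = F, the left side is false but the right side is true.

Neither direction holds.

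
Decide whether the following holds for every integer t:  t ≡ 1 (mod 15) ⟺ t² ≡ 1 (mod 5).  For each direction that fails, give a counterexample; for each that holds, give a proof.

(⇐) This fails: take t = 4. Then 4² = 16 ≡ 1 (mod 5), yet 4 ≡ 4 (mod 15), not 1.

(⇒) Suppose t ≡ 1 (mod 15). Then t² ≡ 1² = 1 (mod 15), and since 5 ∣ 15, also t² ≡ 1 (mod 5).

Only the forward direction holds.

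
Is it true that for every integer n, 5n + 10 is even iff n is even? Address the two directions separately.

Both directions hold; the statement is true.

[⇒] Suppose 5n + 10 is even. Since 5 is odd, 5n and n have the same parity, so 5n + 10 ≡ n + 10 (mod 2). As 10 is even, 5n + 10 is even exactly when n is even. Thus n is even.

[⇐] Conversely, suppose n is even; write n = 2j. Then 5n + 10 = 5·(2j) + 10 = 2·5j + 10, which is even.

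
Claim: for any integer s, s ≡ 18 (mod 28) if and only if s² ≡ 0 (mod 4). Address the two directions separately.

Forward direction. Suppose s ≡ 18 (mod 28). Then s² ≡ 18² = 324 (mod 28), and since 4 ∣ 28, also s² ≡ 0 (mod 4).

Converse. This fails: take s = 0. Then 0² = 0 ≡ 0 (mod 4), yet 0 ≡ 0 (mod 28), not 18.

(⇒) holds; (⇐) fails.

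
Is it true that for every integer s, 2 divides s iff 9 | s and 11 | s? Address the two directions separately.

[⇒] This fails: take s = 2. Certainly 2 ∣ 2, but 9 ∤ 2.

[⇐] This fails: take s = 99. Both 9 ∣ 99 and 11 ∣ 99, yet 99 is not a multiple of 2 (since 99 = 49·2 + 1), so 2 ∤ 99.

(⇒) fails and (⇐) fails.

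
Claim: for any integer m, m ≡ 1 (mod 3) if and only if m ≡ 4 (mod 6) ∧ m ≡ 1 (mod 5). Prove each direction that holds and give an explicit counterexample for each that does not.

(⟹) This fails: m = 1 gives 1 ≡ 1 (mod 3) but 1 ≡ 1 (mod 6), so the conjunction on the right does not hold.

(⟸) Conversely, if m ≡ 4 (mod 6) and m ≡ 1 (mod 5), then by the Chinese remainder theorem m ≡ 16 (mod 30). Since 16 ≡ 1 (mod 3) and 3 ∣ 30, we get m ≡ 1 (mod 3).

The forward direction fails; the converse holds.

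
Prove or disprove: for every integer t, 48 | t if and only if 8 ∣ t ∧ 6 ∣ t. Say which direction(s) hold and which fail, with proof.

[⇐] This fails: take t = 24. Both 8 ∣ 24 and 6 ∣ 24, yet 24 is not a multiple of 48 (since 24 = 0·48 + 24), so 48 ∤ 24.

[⇒] If 48 ∣ t, write t = 48q. Since 48 = 6·8, t = 8·(6q), so 8 ∣ t; and since 48 = 8·6, t = 6·(8q), so 6 ∣ t.

Only the forward direction holds.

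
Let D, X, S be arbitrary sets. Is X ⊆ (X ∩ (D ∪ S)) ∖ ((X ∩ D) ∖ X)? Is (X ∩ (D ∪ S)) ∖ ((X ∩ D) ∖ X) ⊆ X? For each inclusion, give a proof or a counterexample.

(⟹) This inclusion fails. Take D = ∅, X = {1}, S = ∅; then 1 ∈ X but 1 ∉ (X ∩ (D ∪ S)) ∖ ((X ∩ D) ∖ X).

(⟸) Let x ∈ (X ∩ (D ∪ S)) ∖ ((X ∩ D) ∖ X). Then either x ∈ D ∩ X and x ∉ S; or x ∈ X ∩ S and x ∉ D; or x ∈ D ∩ X ∩ S. In each case x ∈ X, so (X ∩ (D ∪ S)) ∖ ((X ∩ D) ∖ X) ⊆ X.

(⊆) fails; (⊇) holds.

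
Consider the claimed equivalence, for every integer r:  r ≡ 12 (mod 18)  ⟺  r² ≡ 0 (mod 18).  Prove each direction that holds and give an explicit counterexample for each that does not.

(⟹) Suppose r ≡ 12 (mod 18). Write r = 18j + 12. Then (18j + 12)² = 324j² + 432j + 144 = 18(18j² + 24j + 8) + 0, so r² ≡ 0 (mod 18).

(⟸) This fails: take r = 0. Then 0² = 0 ≡ 0 (mod 18), yet 0 ≡ 0 (mod 18), not 12.

Only the forward implication holds.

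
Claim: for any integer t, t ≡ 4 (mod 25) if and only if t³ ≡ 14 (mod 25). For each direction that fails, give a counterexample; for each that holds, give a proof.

(⇒) Suppose t ≡ 4 (mod 25). Write t = 25j + 4. Then (25j + 4)³ = 15625j³ + 7500j² + 1200j + 64 = 25(625j³ + 300j² + 48j + 2) + 14, so t³ ≡ 14 (mod 25).

(⇐) Conversely, suppose t³ ≡ 14 (mod 25). The only residue r in {0, …, 24} with r³ ≡ 14 (mod 25) is r = 4, so t ≡ 4 (mod 25).

The biconditional holds.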